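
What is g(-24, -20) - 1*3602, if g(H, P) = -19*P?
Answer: -3222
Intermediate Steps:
g(-24, -20) - 1*3602 = -19*(-20) - 1*3602 = 380 - 3602 = -3222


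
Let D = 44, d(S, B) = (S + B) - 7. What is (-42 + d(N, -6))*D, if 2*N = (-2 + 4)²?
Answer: -2332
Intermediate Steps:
N = 2 (N = (-2 + 4)²/2 = (½)*2² = (½)*4 = 2)
d(S, B) = -7 + B + S (d(S, B) = (B + S) - 7 = -7 + B + S)
(-42 + d(N, -6))*D = (-42 + (-7 - 6 + 2))*44 = (-42 - 11)*44 = -53*44 = -2332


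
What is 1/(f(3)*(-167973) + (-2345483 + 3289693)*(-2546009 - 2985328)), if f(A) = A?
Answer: -1/5222744212689 ≈ -1.9147e-13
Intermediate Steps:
1/(f(3)*(-167973) + (-2345483 + 3289693)*(-2546009 - 2985328)) = 1/(3*(-167973) + (-2345483 + 3289693)*(-2546009 - 2985328)) = 1/(-503919 + 944210*(-5531337)) = 1/(-503919 - 5222743708770) = 1/(-5222744212689) = -1/5222744212689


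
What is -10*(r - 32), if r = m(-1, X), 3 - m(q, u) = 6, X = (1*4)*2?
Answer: 350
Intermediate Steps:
X = 8 (X = 4*2 = 8)
m(q, u) = -3 (m(q, u) = 3 - 1*6 = 3 - 6 = -3)
r = -3
-10*(r - 32) = -10*(-3 - 32) = -10*(-35) = 350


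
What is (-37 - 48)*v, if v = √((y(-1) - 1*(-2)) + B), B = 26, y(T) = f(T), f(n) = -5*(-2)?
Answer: -85*√38 ≈ -523.98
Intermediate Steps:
f(n) = 10
y(T) = 10
v = √38 (v = √((10 - 1*(-2)) + 26) = √((10 + 2) + 26) = √(12 + 26) = √38 ≈ 6.1644)
(-37 - 48)*v = (-37 - 48)*√38 = -85*√38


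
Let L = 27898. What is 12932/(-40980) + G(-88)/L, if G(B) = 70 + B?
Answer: -45189322/142907505 ≈ -0.31621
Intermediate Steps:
12932/(-40980) + G(-88)/L = 12932/(-40980) + (70 - 88)/27898 = 12932*(-1/40980) - 18*1/27898 = -3233/10245 - 9/13949 = -45189322/142907505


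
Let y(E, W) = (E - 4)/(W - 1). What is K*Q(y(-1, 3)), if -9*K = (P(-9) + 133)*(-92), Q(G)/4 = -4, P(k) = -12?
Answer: -178112/9 ≈ -19790.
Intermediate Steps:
y(E, W) = (-4 + E)/(-1 + W)
Q(G) = -16 (Q(G) = 4*(-4) = -16)
K = 11132/9 (K = -(-12 + 133)*(-92)/9 = -121*(-92)/9 = -⅑*(-11132) = 11132/9 ≈ 1236.9)
K*Q(y(-1, 3)) = (11132/9)*(-16) = -178112/9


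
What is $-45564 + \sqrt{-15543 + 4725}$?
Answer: $-45564 + 3 i \sqrt{1202} \approx -45564.0 + 104.01 i$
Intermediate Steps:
$-45564 + \sqrt{-15543 + 4725} = -45564 + \sqrt{-10818} = -45564 + 3 i \sqrt{1202}$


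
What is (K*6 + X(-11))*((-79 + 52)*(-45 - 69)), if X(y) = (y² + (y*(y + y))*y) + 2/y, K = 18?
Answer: -82382670/11 ≈ -7.4893e+6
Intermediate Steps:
X(y) = y² + 2/y + 2*y³ (X(y) = (y² + (y*(2*y))*y) + 2/y = (y² + (2*y²)*y) + 2/y = (y² + 2*y³) + 2/y = y² + 2/y + 2*y³)
(K*6 + X(-11))*((-79 + 52)*(-45 - 69)) = (18*6 + (2 + (-11)³*(1 + 2*(-11)))/(-11))*((-79 + 52)*(-45 - 69)) = (108 - (2 - 1331*(1 - 22))/11)*(-27*(-114)) = (108 - (2 - 1331*(-21))/11)*3078 = (108 - (2 + 27951)/11)*3078 = (108 - 1/11*27953)*3078 = (108 - 27953/11)*3078 = -26765/11*3078 = -82382670/11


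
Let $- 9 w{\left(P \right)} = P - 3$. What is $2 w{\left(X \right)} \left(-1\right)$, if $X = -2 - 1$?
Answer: $- \frac{4}{3} \approx -1.3333$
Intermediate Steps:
$X = -3$
$w{\left(P \right)} = \frac{1}{3} - \frac{P}{9}$ ($w{\left(P \right)} = - \frac{P - 3}{9} = - \frac{-3 + P}{9} = \frac{1}{3} - \frac{P}{9}$)
$2 w{\left(X \right)} \left(-1\right) = 2 \left(\frac{1}{3} - - \frac{1}{3}\right) \left(-1\right) = 2 \left(\frac{1}{3} + \frac{1}{3}\right) \left(-1\right) = 2 \cdot \frac{2}{3} \left(-1\right) = \frac{4}{3} \left(-1\right) = - \frac{4}{3}$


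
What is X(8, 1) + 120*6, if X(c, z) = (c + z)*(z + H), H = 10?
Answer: 819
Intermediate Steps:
X(c, z) = (10 + z)*(c + z) (X(c, z) = (c + z)*(z + 10) = (c + z)*(10 + z) = (10 + z)*(c + z))
X(8, 1) + 120*6 = (1² + 10*8 + 10*1 + 8*1) + 120*6 = (1 + 80 + 10 + 8) + 720 = 99 + 720 = 819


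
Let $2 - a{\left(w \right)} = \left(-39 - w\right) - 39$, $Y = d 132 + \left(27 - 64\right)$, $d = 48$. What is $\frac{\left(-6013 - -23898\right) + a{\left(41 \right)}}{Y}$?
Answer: $\frac{18006}{6299} \approx 2.8585$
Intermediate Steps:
$Y = 6299$ ($Y = 48 \cdot 132 + \left(27 - 64\right) = 6336 + \left(27 - 64\right) = 6336 - 37 = 6299$)
$a{\left(w \right)} = 80 + w$ ($a{\left(w \right)} = 2 - \left(\left(-39 - w\right) - 39\right) = 2 - \left(-78 - w\right) = 2 + \left(78 + w\right) = 80 + w$)
$\frac{\left(-6013 - -23898\right) + a{\left(41 \right)}}{Y} = \frac{\left(-6013 - -23898\right) + \left(80 + 41\right)}{6299} = \left(\left(-6013 + 23898\right) + 121\right) \frac{1}{6299} = \left(17885 + 121\right) \frac{1}{6299} = 18006 \cdot \frac{1}{6299} = \frac{18006}{6299}$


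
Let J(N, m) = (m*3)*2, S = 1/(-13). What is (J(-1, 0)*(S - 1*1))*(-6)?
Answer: 0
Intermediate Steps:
S = -1/13 ≈ -0.076923
J(N, m) = 6*m (J(N, m) = (3*m)*2 = 6*m)
(J(-1, 0)*(S - 1*1))*(-6) = ((6*0)*(-1/13 - 1*1))*(-6) = (0*(-1/13 - 1))*(-6) = (0*(-14/13))*(-6) = 0*(-6) = 0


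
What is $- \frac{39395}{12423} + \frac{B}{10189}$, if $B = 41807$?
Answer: $\frac{117972706}{126577947} \approx 0.93202$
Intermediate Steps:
$- \frac{39395}{12423} + \frac{B}{10189} = - \frac{39395}{12423} + \frac{41807}{10189} = \frac{117972706}{126577947}$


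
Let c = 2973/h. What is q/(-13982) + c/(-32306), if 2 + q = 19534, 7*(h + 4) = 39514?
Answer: -4152664708719/2972654099852 ≈ -1.3970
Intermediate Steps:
h = 39486/7 (h = -4 + (⅐)*39514 = -4 + 39514/7 = 39486/7 ≈ 5640.9)
q = 19532 (q = -2 + 19534 = 19532)
c = 6937/13162 (c = 2973/(39486/7) = 2973*(7/39486) = 6937/13162 ≈ 0.52705)
q/(-13982) + c/(-32306) = 19532/(-13982) + (6937/13162)/(-32306) = 19532*(-1/13982) + (6937/13162)*(-1/32306) = -9766/6991 - 6937/425211572 = -4152664708719/2972654099852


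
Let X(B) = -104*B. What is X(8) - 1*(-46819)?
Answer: 45987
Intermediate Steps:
X(8) - 1*(-46819) = -104*8 - 1*(-46819) = -832 + 46819 = 45987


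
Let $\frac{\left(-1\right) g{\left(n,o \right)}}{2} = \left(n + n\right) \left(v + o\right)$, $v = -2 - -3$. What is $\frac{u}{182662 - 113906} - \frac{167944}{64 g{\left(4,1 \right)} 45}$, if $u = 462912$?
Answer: $\frac{1694035237}{198017280} \approx 8.555$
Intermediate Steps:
$v = 1$ ($v = -2 + 3 = 1$)
$g{\left(n,o \right)} = - 4 n \left(1 + o\right)$ ($g{\left(n,o \right)} = - 2 \left(n + n\right) \left(1 + o\right) = - 2 \cdot 2 n \left(1 + o\right) = - 4 n \left(1 + o\right)$)
$\frac{u}{182662 - 113906} - \frac{167944}{64 g{\left(4,1 \right)} 45} = \frac{462912}{182662 - 113906} - \frac{167944}{64 \left(\left(-4\right) 4 \left(1 + 1\right)\right) 45} = \frac{462912}{68756} - \frac{167944}{64 \left(\left(-4\right) 4 \cdot 2\right) 45} = 462912 \cdot \frac{1}{68756} - \frac{167944}{64 \left(-32\right) 45} = \frac{115728}{17189} - \frac{167944}{\left(-2048\right) 45} = \frac{115728}{17189} - \frac{167944}{-92160} = \frac{115728}{17189} - - \frac{20993}{11520} = \frac{115728}{17189} + \frac{20993}{11520} = \frac{1694035237}{198017280}$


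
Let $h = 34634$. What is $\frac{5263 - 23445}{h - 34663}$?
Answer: $\frac{18182}{29} \approx 626.97$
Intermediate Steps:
$\frac{5263 - 23445}{h - 34663} = \frac{5263 - 23445}{34634 - 34663} = - \frac{18182}{-29} = \left(-18182\right) \left(- \frac{1}{29}\right) = \frac{18182}{29}$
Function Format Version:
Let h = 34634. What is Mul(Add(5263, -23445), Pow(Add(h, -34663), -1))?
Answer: Rational(18182, 29) ≈ 626.97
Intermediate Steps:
Mul(Add(5263, -23445), Pow(Add(h, -34663), -1)) = Mul(Add(5263, -23445), Pow(Add(34634, -34663), -1)) = Mul(-18182, Pow(-29, -1)) = Mul(-18182, Rational(-1, 29)) = Rational(18182, 29)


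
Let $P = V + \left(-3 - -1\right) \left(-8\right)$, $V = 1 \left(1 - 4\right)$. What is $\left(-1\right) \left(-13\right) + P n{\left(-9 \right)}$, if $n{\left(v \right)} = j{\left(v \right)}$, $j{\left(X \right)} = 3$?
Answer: $52$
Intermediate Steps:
$n{\left(v \right)} = 3$
$V = -3$ ($V = 1 \left(-3\right) = -3$)
$P = 13$ ($P = -3 + \left(-3 - -1\right) \left(-8\right) = -3 + \left(-3 + 1\right) \left(-8\right) = -3 - -16 = -3 + 16 = 13$)
$\left(-1\right) \left(-13\right) + P n{\left(-9 \right)} = \left(-1\right) \left(-13\right) + 13 \cdot 3 = 13 + 39 = 52$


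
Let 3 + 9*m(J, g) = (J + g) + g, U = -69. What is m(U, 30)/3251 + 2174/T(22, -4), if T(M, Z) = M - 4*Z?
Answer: 10601435/185307 ≈ 57.210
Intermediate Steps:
m(J, g) = -1/3 + J/9 + 2*g/9 (m(J, g) = -1/3 + ((J + g) + g)/9 = -1/3 + (J + 2*g)/9 = -1/3 + (J/9 + 2*g/9) = -1/3 + J/9 + 2*g/9)
m(U, 30)/3251 + 2174/T(22, -4) = (-1/3 + (1/9)*(-69) + (2/9)*30)/3251 + 2174/(22 - 4*(-4)) = (-1/3 - 23/3 + 20/3)*(1/3251) + 2174/(22 + 16) = -4/3*1/3251 + 2174/38 = -4/9753 + 2174*(1/38) = -4/9753 + 1087/19 = 10601435/185307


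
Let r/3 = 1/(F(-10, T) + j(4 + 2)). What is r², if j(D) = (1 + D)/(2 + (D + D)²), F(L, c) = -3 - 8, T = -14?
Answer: 21316/284089 ≈ 0.075033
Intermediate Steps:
F(L, c) = -11
j(D) = (1 + D)/(2 + 4*D²) (j(D) = (1 + D)/(2 + (2*D)²) = (1 + D)/(2 + 4*D²))
r = -146/533 (r = 3/(-11 + (1 + (4 + 2))/(2*(1 + 2*(4 + 2)²))) = 3/(-11 + (1 + 6)/(2*(1 + 2*6²))) = 3/(-11 + (½)*7/(1 + 2*36)) = 3/(-11 + (½)*7/(1 + 72)) = 3/(-11 + (½)*7/73) = 3/(-11 + (½)*(1/73)*7) = 3/(-11 + 7/146) = 3/(-1599/146) = 3*(-146/1599) = -146/533 ≈ -0.27392)
r² = (-146/533)² = 21316/284089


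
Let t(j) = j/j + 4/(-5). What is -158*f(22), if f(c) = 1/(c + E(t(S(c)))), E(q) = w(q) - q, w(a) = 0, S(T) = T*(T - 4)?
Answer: -790/109 ≈ -7.2477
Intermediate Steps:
S(T) = T*(-4 + T)
t(j) = 1/5 (t(j) = 1 + 4*(-1/5) = 1 - 4/5 = 1/5)
E(q) = -q (E(q) = 0 - q = -q)
f(c) = 1/(-1/5 + c) (f(c) = 1/(c - 1*1/5) = 1/(c - 1/5) = 1/(-1/5 + c))
-158*f(22) = -790/(-1 + 5*22) = -790/(-1 + 110) = -790/109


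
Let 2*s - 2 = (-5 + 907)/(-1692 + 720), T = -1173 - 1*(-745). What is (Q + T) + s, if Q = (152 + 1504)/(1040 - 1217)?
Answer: -25050749/57348 ≈ -436.82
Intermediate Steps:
Q = -552/59 (Q = 1656/(-177) = 1656*(-1/177) = -552/59 ≈ -9.3559)
T = -428 (T = -1173 + 745 = -428)
s = 521/972 (s = 1 + ((-5 + 907)/(-1692 + 720))/2 = 1 + (902/(-972))/2 = 1 + (902*(-1/972))/2 = 1 + (½)*(-451/486) = 1 - 451/972 = 521/972 ≈ 0.53601)
(Q + T) + s = (-552/59 - 428) + 521/972 = -25804/59 + 521/972 = -25050749/57348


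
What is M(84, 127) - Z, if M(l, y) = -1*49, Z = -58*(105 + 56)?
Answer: 9289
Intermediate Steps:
Z = -9338 (Z = -58*161 = -9338)
M(l, y) = -49
M(84, 127) - Z = -49 - 1*(-9338) = -49 + 9338 = 9289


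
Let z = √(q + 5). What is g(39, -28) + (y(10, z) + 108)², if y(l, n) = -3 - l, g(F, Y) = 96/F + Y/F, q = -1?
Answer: 352043/39 ≈ 9026.8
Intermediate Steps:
z = 2 (z = √(-1 + 5) = √4 = 2)
g(39, -28) + (y(10, z) + 108)² = (96 - 28)/39 + ((-3 - 1*10) + 108)² = (1/39)*68 + ((-3 - 10) + 108)² = 68/39 + (-13 + 108)² = 68/39 + 95² = 68/39 + 9025 = 352043/39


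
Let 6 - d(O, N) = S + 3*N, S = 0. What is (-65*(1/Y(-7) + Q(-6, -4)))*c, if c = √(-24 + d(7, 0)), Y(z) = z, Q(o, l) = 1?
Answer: -1170*I*√2/7 ≈ -236.38*I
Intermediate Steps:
d(O, N) = 6 - 3*N (d(O, N) = 6 - (0 + 3*N) = 6 - 3*N)
c = 3*I*√2 (c = √(-24 + (6 - 3*0)) = √(-24 + (6 + 0)) = √(-24 + 6) = √(-18) = 3*I*√2 ≈ 4.2426*I)
(-65*(1/Y(-7) + Q(-6, -4)))*c = (-65*(1/(-7) + 1))*(3*I*√2) = (-65*(-⅐ + 1))*(3*I*√2) = (-65*6/7)*(3*I*√2) = -1170*I*√2/7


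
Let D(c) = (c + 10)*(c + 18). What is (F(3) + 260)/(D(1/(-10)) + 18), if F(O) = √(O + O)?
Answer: 26000/19521 + 100*√6/19521 ≈ 1.3444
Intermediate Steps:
F(O) = √2*√O (F(O) = √(2*O) = √2*√O)
D(c) = (10 + c)*(18 + c)
(F(3) + 260)/(D(1/(-10)) + 18) = (√2*√3 + 260)/((180 + (1/(-10))² + 28/(-10)) + 18) = (√6 + 260)/((180 + (-⅒)² + 28*(-⅒)) + 18) = (260 + √6)/((180 + 1/100 - 14/5) + 18) = (260 + √6)/(17721/100 + 18) = (260 + √6)/(19521/100) = (260 + √6)*(100/19521) = 26000/19521 + 100*√6/19521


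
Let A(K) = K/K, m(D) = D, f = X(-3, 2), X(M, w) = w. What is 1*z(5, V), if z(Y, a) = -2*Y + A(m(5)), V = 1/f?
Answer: -9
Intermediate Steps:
f = 2
A(K) = 1
V = ½ (V = 1/2 = ½ ≈ 0.50000)
z(Y, a) = 1 - 2*Y (z(Y, a) = -2*Y + 1 = 1 - 2*Y)
1*z(5, V) = 1*(1 - 2*5) = 1*(1 - 10) = 1*(-9) = -9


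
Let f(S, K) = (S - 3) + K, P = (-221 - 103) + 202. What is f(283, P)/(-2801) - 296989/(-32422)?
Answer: 28508397/3131518 ≈ 9.1037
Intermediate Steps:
P = -122 (P = -324 + 202 = -122)
f(S, K) = -3 + K + S (f(S, K) = (-3 + S) + K = -3 + K + S)
f(283, P)/(-2801) - 296989/(-32422) = (-3 - 122 + 283)/(-2801) - 296989/(-32422) = 158*(-1/2801) - 296989*(-1/32422) = -158/2801 + 10241/1118 = 28508397/3131518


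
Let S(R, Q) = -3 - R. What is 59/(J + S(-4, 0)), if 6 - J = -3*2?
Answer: 59/13 ≈ 4.5385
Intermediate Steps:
J = 12 (J = 6 - (-3)*2 = 6 - 1*(-6) = 6 + 6 = 12)
59/(J + S(-4, 0)) = 59/(12 + (-3 - 1*(-4))) = 59/(12 + (-3 + 4)) = 59/(12 + 1) = 59/13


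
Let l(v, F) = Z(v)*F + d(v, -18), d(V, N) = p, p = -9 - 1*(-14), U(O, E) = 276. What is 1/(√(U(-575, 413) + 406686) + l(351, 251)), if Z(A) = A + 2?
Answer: 14768/1308495117 - √45218/2616990234 ≈ 1.1205e-5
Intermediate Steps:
Z(A) = 2 + A
p = 5 (p = -9 + 14 = 5)
d(V, N) = 5
l(v, F) = 5 + F*(2 + v) (l(v, F) = (2 + v)*F + 5 = F*(2 + v) + 5 = 5 + F*(2 + v))
1/(√(U(-575, 413) + 406686) + l(351, 251)) = 1/(√(276 + 406686) + (5 + 251*(2 + 351))) = 1/(√406962 + (5 + 251*353)) = 1/(3*√45218 + (5 + 88603)) = 1/(3*√45218 + 88608) = 1/(88608 + 3*√45218)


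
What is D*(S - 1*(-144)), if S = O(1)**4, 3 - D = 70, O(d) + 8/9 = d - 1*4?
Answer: -163842403/6561 ≈ -24972.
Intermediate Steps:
O(d) = -44/9 + d (O(d) = -8/9 + (d - 1*4) = -8/9 + (d - 4) = -8/9 + (-4 + d) = -44/9 + d)
D = -67 (D = 3 - 1*70 = 3 - 70 = -67)
S = 1500625/6561 (S = (-44/9 + 1)**4 = (-35/9)**4 = 1500625/6561 ≈ 228.72)
D*(S - 1*(-144)) = -67*(1500625/6561 - 1*(-144)) = -67*(1500625/6561 + 144) = -67*2445409/6561 = -163842403/6561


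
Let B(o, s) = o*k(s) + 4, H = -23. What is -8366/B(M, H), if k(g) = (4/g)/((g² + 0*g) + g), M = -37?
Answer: -24340877/11675 ≈ -2084.9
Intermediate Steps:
k(g) = 4/(g*(g + g²)) (k(g) = (4/g)/((g² + 0) + g) = (4/g)/(g² + g) = (4/g)/(g + g²) = 4/(g*(g + g²)))
B(o, s) = 4 + 4*o/(s²*(1 + s)) (B(o, s) = o*(4/(s²*(1 + s))) + 4 = 4*o/(s²*(1 + s)) + 4 = 4 + 4*o/(s²*(1 + s)))
-8366/B(M, H) = -8366*529*(1 - 23)/(4*(-37 + (-23)²*(1 - 23))) = -8366*(-5819/(2*(-37 + 529*(-22)))) = -8366*(-5819/(2*(-37 - 11638))) = -8366/(4*(1/529)*(-1/22)*(-11675)) = -8366/23350/5819 = -8366*5819/23350 = -24340877/11675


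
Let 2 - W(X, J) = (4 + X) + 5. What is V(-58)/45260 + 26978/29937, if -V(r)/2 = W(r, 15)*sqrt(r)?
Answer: 26978/29937 - 51*I*sqrt(58)/22630 ≈ 0.90116 - 0.017163*I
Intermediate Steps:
W(X, J) = -7 - X (W(X, J) = 2 - ((4 + X) + 5) = 2 - (9 + X) = 2 + (-9 - X) = -7 - X)
V(r) = -2*sqrt(r)*(-7 - r) (V(r) = -2*(-7 - r)*sqrt(r) = -2*sqrt(r)*(-7 - r))
V(-58)/45260 + 26978/29937 = (2*sqrt(-58)*(7 - 58))/45260 + 26978/29937 = (2*(I*sqrt(58))*(-51))*(1/45260) + 26978*(1/29937) = -102*I*sqrt(58)*(1/45260) + 26978/29937 = -51*I*sqrt(58)/22630 + 26978/29937 = 26978/29937 - 51*I*sqrt(58)/22630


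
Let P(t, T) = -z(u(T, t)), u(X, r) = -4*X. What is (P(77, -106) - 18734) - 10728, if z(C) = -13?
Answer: -29449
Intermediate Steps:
P(t, T) = 13 (P(t, T) = -1*(-13) = 13)
(P(77, -106) - 18734) - 10728 = (13 - 18734) - 10728 = -18721 - 10728 = -29449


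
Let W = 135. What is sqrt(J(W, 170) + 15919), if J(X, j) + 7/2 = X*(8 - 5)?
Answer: sqrt(65282)/2 ≈ 127.75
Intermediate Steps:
J(X, j) = -7/2 + 3*X (J(X, j) = -7/2 + X*(8 - 5) = -7/2 + X*3 = -7/2 + 3*X)
sqrt(J(W, 170) + 15919) = sqrt((-7/2 + 3*135) + 15919) = sqrt((-7/2 + 405) + 15919) = sqrt(803/2 + 15919) = sqrt(32641/2) = sqrt(65282)/2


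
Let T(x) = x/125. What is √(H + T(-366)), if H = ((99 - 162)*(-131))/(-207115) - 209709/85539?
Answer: 2*I*√1181259860744841439395/29527349975 ≈ 2.328*I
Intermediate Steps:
T(x) = x/125 (T(x) = x*(1/125) = x/125)
H = -14713277634/5905469995 (H = -63*(-131)*(-1/207115) - 209709*1/85539 = 8253*(-1/207115) - 69903/28513 = -8253/207115 - 69903/28513 = -14713277634/5905469995 ≈ -2.4915)
√(H + T(-366)) = √(-14713277634/5905469995 + (1/125)*(-366)) = √(-14713277634/5905469995 - 366/125) = √(-800112344484/147636749875) = 2*I*√1181259860744841439395/29527349975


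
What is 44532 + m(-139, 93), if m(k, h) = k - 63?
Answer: 44330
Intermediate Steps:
m(k, h) = -63 + k
44532 + m(-139, 93) = 44532 + (-63 - 139) = 44532 - 202 = 44330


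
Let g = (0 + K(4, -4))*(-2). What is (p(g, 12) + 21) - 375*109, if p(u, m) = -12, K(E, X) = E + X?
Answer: -40866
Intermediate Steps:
g = 0 (g = (0 + (4 - 4))*(-2) = (0 + 0)*(-2) = 0*(-2) = 0)
(p(g, 12) + 21) - 375*109 = (-12 + 21) - 375*109 = 9 - 40875 = -40866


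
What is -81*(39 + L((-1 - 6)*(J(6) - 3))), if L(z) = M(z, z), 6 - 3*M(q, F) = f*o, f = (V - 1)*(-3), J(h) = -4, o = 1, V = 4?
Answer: -3564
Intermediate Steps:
f = -9 (f = (4 - 1)*(-3) = 3*(-3) = -9)
M(q, F) = 5 (M(q, F) = 2 - (-3) = 2 - ⅓*(-9) = 2 + 3 = 5)
L(z) = 5
-81*(39 + L((-1 - 6)*(J(6) - 3))) = -81*(39 + 5) = -81*44 = -3564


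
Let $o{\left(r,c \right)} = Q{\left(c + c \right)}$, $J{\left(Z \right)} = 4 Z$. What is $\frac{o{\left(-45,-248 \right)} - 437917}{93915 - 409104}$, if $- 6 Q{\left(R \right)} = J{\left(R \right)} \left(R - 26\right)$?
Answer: $\frac{610525}{315189} \approx 1.937$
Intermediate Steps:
$Q{\left(R \right)} = - \frac{2 R \left(-26 + R\right)}{3}$ ($Q{\left(R \right)} = - \frac{4 R \left(R - 26\right)}{6} = - \frac{4 R \left(-26 + R\right)}{6} = - \frac{2 R \left(-26 + R\right)}{3}$)
$o{\left(r,c \right)} = \frac{4 c \left(26 - 2 c\right)}{3}$ ($o{\left(r,c \right)} = \frac{2 \left(c + c\right) \left(26 - \left(c + c\right)\right)}{3} = \frac{2 \cdot 2 c \left(26 - 2 c\right)}{3} = \frac{4 c \left(26 - 2 c\right)}{3}$)
$\frac{o{\left(-45,-248 \right)} - 437917}{93915 - 409104} = \frac{\frac{8}{3} \left(-248\right) \left(13 - -248\right) - 437917}{93915 - 409104} = \frac{\frac{8}{3} \left(-248\right) \left(13 + 248\right) - 437917}{-315189} = \left(\frac{8}{3} \left(-248\right) 261 - 437917\right) \left(- \frac{1}{315189}\right) = \left(-172608 - 437917\right) \left(- \frac{1}{315189}\right) = \left(-610525\right) \left(- \frac{1}{315189}\right) = \frac{610525}{315189}$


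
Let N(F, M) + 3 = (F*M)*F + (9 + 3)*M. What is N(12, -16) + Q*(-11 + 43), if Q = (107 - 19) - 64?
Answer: -1731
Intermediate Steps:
N(F, M) = -3 + 12*M + M*F² (N(F, M) = -3 + ((F*M)*F + (9 + 3)*M) = -3 + (M*F² + 12*M) = -3 + (12*M + M*F²) = -3 + 12*M + M*F²)
Q = 24 (Q = 88 - 64 = 24)
N(12, -16) + Q*(-11 + 43) = (-3 + 12*(-16) - 16*12²) + 24*(-11 + 43) = (-3 - 192 - 16*144) + 24*32 = (-3 - 192 - 2304) + 768 = -2499 + 768 = -1731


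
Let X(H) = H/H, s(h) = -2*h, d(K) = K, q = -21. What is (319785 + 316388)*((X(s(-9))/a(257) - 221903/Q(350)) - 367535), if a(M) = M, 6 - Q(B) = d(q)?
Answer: -1658728476436757/6939 ≈ -2.3904e+11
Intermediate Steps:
Q(B) = 27 (Q(B) = 6 - 1*(-21) = 6 + 21 = 27)
X(H) = 1
(319785 + 316388)*((X(s(-9))/a(257) - 221903/Q(350)) - 367535) = (319785 + 316388)*((1/257 - 221903/27) - 367535) = 636173*((1*(1/257) - 221903*1/27) - 367535) = 636173*((1/257 - 221903/27) - 367535) = 636173*(-57029044/6939 - 367535) = 636173*(-2607354409/6939) = -1658728476436757/6939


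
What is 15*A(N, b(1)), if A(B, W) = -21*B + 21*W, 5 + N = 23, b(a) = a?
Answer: -5355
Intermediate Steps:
N = 18 (N = -5 + 23 = 18)
15*A(N, b(1)) = 15*(-21*18 + 21*1) = 15*(-378 + 21) = 15*(-357) = -5355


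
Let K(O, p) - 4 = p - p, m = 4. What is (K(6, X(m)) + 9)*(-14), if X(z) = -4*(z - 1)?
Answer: -182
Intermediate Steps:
X(z) = 4 - 4*z (X(z) = -4*(-1 + z) = 4 - 4*z)
K(O, p) = 4 (K(O, p) = 4 + (p - p) = 4 + 0 = 4)
(K(6, X(m)) + 9)*(-14) = (4 + 9)*(-14) = 13*(-14) = -182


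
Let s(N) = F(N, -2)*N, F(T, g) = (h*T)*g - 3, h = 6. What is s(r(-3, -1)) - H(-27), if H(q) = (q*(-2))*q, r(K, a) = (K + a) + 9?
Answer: 1143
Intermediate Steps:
r(K, a) = 9 + K + a
F(T, g) = -3 + 6*T*g (F(T, g) = (6*T)*g - 3 = 6*T*g - 3 = -3 + 6*T*g)
H(q) = -2*q² (H(q) = (-2*q)*q = -2*q²)
s(N) = N*(-3 - 12*N) (s(N) = (-3 + 6*N*(-2))*N = (-3 - 12*N)*N = N*(-3 - 12*N))
s(r(-3, -1)) - H(-27) = 3*(9 - 3 - 1)*(-1 - 4*(9 - 3 - 1)) - (-2)*(-27)² = 3*5*(-1 - 4*5) - (-2)*729 = 3*5*(-1 - 20) - 1*(-1458) = 3*5*(-21) + 1458 = -315 + 1458 = 1143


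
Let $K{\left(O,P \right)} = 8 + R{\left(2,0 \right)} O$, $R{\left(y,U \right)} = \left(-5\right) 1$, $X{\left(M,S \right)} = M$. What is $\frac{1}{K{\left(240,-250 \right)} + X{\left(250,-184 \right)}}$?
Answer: $- \frac{1}{942} \approx -0.0010616$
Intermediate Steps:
$R{\left(y,U \right)} = -5$
$K{\left(O,P \right)} = 8 - 5 O$
$\frac{1}{K{\left(240,-250 \right)} + X{\left(250,-184 \right)}} = \frac{1}{\left(8 - 1200\right) + 250} = \frac{1}{-1192 + 250} = \frac{1}{-942} = - \frac{1}{942}$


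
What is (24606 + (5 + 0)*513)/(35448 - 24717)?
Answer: 9057/3577 ≈ 2.5320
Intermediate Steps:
(24606 + (5 + 0)*513)/(35448 - 24717) = (24606 + 5*513)/10731 = (24606 + 2565)*(1/10731) = 27171*(1/10731) = 9057/3577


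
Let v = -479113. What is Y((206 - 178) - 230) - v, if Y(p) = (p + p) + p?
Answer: 478507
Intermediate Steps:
Y(p) = 3*p (Y(p) = 2*p + p = 3*p)
Y((206 - 178) - 230) - v = 3*((206 - 178) - 230) - 1*(-479113) = 3*(28 - 230) + 479113 = 3*(-202) + 479113 = -606 + 479113 = 478507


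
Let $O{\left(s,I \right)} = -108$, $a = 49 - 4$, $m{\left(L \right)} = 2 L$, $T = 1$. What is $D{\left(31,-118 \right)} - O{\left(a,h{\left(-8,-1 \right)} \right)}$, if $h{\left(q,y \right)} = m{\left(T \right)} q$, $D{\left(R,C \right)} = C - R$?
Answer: $-41$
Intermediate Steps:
$a = 45$
$h{\left(q,y \right)} = 2 q$ ($h{\left(q,y \right)} = 2 \cdot 1 q = 2 q$)
$D{\left(31,-118 \right)} - O{\left(a,h{\left(-8,-1 \right)} \right)} = \left(-118 - 31\right) - -108 = \left(-118 - 31\right) + 108 = -149 + 108 = -41$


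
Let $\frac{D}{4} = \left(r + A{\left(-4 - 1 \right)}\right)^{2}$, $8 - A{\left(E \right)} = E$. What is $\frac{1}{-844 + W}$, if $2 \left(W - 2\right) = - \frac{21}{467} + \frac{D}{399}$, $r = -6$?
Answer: $- \frac{53238}{44814517} \approx -0.001188$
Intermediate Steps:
$A{\left(E \right)} = 8 - E$
$D = 196$ ($D = 4 \left(-6 + \left(8 - \left(-4 - 1\right)\right)\right)^{2} = 4 \left(-6 + \left(8 - -5\right)\right)^{2} = 4 \left(-6 + \left(8 + 5\right)\right)^{2} = 4 \left(-6 + 13\right)^{2} = 4 \cdot 7^{2} = 4 \cdot 49 = 196$)
$W = \frac{118355}{53238}$ ($W = 2 + \frac{- \frac{21}{467} + \frac{196}{399}}{2} = 2 + \frac{\left(-21\right) \frac{1}{467} + 196 \cdot \frac{1}{399}}{2} = 2 + \frac{- \frac{21}{467} + \frac{28}{57}}{2} = 2 + \frac{1}{2} \cdot \frac{11879}{26619} = 2 + \frac{11879}{53238} = \frac{118355}{53238} \approx 2.2231$)
$\frac{1}{-844 + W} = \frac{1}{-844 + \frac{118355}{53238}} = \frac{1}{- \frac{44814517}{53238}} = - \frac{53238}{44814517}$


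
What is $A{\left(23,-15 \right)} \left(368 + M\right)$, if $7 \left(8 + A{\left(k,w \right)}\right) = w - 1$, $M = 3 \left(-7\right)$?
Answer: $- \frac{24984}{7} \approx -3569.1$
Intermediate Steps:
$M = -21$
$A{\left(k,w \right)} = - \frac{57}{7} + \frac{w}{7}$ ($A{\left(k,w \right)} = -8 + \frac{w - 1}{7} = -8 + \frac{-1 + w}{7} = -8 + \left(- \frac{1}{7} + \frac{w}{7}\right) = - \frac{57}{7} + \frac{w}{7}$)
$A{\left(23,-15 \right)} \left(368 + M\right) = \left(- \frac{57}{7} + \frac{1}{7} \left(-15\right)\right) \left(368 - 21\right) = \left(- \frac{57}{7} - \frac{15}{7}\right) 347 = \left(- \frac{72}{7}\right) 347 = - \frac{24984}{7}$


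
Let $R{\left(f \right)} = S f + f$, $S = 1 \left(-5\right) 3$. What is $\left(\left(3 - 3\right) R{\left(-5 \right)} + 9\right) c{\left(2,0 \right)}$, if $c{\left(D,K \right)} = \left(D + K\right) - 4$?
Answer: $-18$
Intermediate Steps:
$S = -15$ ($S = \left(-5\right) 3 = -15$)
$R{\left(f \right)} = - 14 f$ ($R{\left(f \right)} = - 15 f + f = - 14 f$)
$c{\left(D,K \right)} = -4 + D + K$
$\left(\left(3 - 3\right) R{\left(-5 \right)} + 9\right) c{\left(2,0 \right)} = \left(\left(3 - 3\right) \left(\left(-14\right) \left(-5\right)\right) + 9\right) \left(-4 + 2 + 0\right) = \left(\left(3 - 3\right) 70 + 9\right) \left(-2\right) = \left(0 \cdot 70 + 9\right) \left(-2\right) = \left(0 + 9\right) \left(-2\right) = 9 \left(-2\right) = -18$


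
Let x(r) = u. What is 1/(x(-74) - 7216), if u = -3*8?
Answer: -1/7240 ≈ -0.00013812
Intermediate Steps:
u = -24
x(r) = -24
1/(x(-74) - 7216) = 1/(-24 - 7216) = 1/(-7240) = -1/7240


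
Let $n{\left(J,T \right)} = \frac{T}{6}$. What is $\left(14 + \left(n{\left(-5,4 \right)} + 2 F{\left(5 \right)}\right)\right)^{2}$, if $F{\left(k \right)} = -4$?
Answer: $\frac{400}{9} \approx 44.444$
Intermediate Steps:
$n{\left(J,T \right)} = \frac{T}{6}$ ($n{\left(J,T \right)} = T \frac{1}{6} = \frac{T}{6}$)
$\left(14 + \left(n{\left(-5,4 \right)} + 2 F{\left(5 \right)}\right)\right)^{2} = \left(14 + \left(\frac{1}{6} \cdot 4 + 2 \left(-4\right)\right)\right)^{2} = \left(14 + \left(\frac{2}{3} - 8\right)\right)^{2} = \left(14 - \frac{22}{3}\right)^{2} = \left(\frac{20}{3}\right)^{2} = \frac{400}{9}$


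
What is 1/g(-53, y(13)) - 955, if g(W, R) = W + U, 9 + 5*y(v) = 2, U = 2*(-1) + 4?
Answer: -48706/51 ≈ -955.02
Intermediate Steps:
U = 2 (U = -2 + 4 = 2)
y(v) = -7/5 (y(v) = -9/5 + (⅕)*2 = -9/5 + ⅖ = -7/5)
g(W, R) = 2 + W (g(W, R) = W + 2 = 2 + W)
1/g(-53, y(13)) - 955 = 1/(2 - 53) - 955 = 1/(-51) - 955 = -1/51 - 955 = -48706/51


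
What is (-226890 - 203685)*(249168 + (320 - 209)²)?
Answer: -112590626175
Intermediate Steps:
(-226890 - 203685)*(249168 + (320 - 209)²) = -430575*(249168 + 111²) = -430575*(249168 + 12321) = -430575*261489 = -112590626175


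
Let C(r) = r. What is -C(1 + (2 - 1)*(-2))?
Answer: 1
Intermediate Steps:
-C(1 + (2 - 1)*(-2)) = -(1 + (2 - 1)*(-2)) = -(1 + 1*(-2)) = -(1 - 2) = -1*(-1) = 1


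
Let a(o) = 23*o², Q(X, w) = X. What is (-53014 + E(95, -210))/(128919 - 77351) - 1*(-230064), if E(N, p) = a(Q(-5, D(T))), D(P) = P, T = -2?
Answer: 11863887913/51568 ≈ 2.3006e+5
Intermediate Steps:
E(N, p) = 575 (E(N, p) = 23*(-5)² = 23*25 = 575)
(-53014 + E(95, -210))/(128919 - 77351) - 1*(-230064) = (-53014 + 575)/(128919 - 77351) - 1*(-230064) = -52439/51568 + 230064 = 11863887913/51568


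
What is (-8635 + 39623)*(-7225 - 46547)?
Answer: -1666286736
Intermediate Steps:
(-8635 + 39623)*(-7225 - 46547) = 30988*(-53772) = -1666286736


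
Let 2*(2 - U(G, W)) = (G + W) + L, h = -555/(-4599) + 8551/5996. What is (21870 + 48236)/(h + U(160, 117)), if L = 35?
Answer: -644405098008/1401329729 ≈ -459.85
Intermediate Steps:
h = 14217943/9191868 (h = -555*(-1/4599) + 8551*(1/5996) = 185/1533 + 8551/5996 = 14217943/9191868 ≈ 1.5468)
U(G, W) = -31/2 - G/2 - W/2 (U(G, W) = 2 - ((G + W) + 35)/2 = 2 - (35 + G + W)/2 = 2 + (-35/2 - G/2 - W/2) = -31/2 - G/2 - W/2)
(21870 + 48236)/(h + U(160, 117)) = (21870 + 48236)/(14217943/9191868 + (-31/2 - 1/2*160 - 1/2*117)) = 70106/(14217943/9191868 + (-31/2 - 80 - 117/2)) = 70106/(14217943/9191868 - 154) = 70106/(-1401329729/9191868) = 70106*(-9191868/1401329729) = -644405098008/1401329729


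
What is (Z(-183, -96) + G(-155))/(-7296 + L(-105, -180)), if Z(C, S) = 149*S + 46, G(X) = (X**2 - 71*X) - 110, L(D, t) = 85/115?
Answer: -475226/167791 ≈ -2.8322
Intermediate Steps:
L(D, t) = 17/23 (L(D, t) = 85*(1/115) = 17/23)
G(X) = -110 + X**2 - 71*X
Z(C, S) = 46 + 149*S
(Z(-183, -96) + G(-155))/(-7296 + L(-105, -180)) = ((46 + 149*(-96)) + (-110 + (-155)**2 - 71*(-155)))/(-7296 + 17/23) = ((46 - 14304) + (-110 + 24025 + 11005))/(-167791/23) = (-14258 + 34920)*(-23/167791) = 20662*(-23/167791) = -475226/167791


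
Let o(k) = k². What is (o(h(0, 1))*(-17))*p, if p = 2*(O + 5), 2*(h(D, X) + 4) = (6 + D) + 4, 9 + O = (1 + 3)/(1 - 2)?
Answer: 272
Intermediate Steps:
O = -13 (O = -9 + (1 + 3)/(1 - 2) = -9 + 4/(-1) = -9 + 4*(-1) = -9 - 4 = -13)
h(D, X) = 1 + D/2 (h(D, X) = -4 + ((6 + D) + 4)/2 = -4 + (10 + D)/2 = -4 + (5 + D/2) = 1 + D/2)
p = -16 (p = 2*(-13 + 5) = 2*(-8) = -16)
(o(h(0, 1))*(-17))*p = ((1 + (½)*0)²*(-17))*(-16) = ((1 + 0)²*(-17))*(-16) = (1²*(-17))*(-16) = (1*(-17))*(-16) = -17*(-16) = 272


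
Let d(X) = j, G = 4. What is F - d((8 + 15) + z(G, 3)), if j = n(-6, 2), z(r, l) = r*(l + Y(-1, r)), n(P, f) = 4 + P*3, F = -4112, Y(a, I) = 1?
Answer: -4098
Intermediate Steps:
n(P, f) = 4 + 3*P
z(r, l) = r*(1 + l) (z(r, l) = r*(l + 1) = r*(1 + l))
j = -14 (j = 4 + 3*(-6) = 4 - 18 = -14)
d(X) = -14
F - d((8 + 15) + z(G, 3)) = -4112 - 1*(-14) = -4112 + 14 = -4098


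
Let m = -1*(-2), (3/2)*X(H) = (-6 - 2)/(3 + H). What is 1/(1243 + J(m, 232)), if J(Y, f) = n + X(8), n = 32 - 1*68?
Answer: 33/39815 ≈ 0.00082883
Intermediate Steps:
n = -36 (n = 32 - 68 = -36)
X(H) = -16/(3*(3 + H)) (X(H) = 2*((-6 - 2)/(3 + H))/3 = 2*(-8/(3 + H))/3 = -16/(3*(3 + H)))
m = 2
J(Y, f) = -1204/33 (J(Y, f) = -36 - 16/(9 + 3*8) = -36 - 16/(9 + 24) = -36 - 16/33 = -1204/33)
1/(1243 + J(m, 232)) = 1/(1243 - 1204/33) = 1/(39815/33) = 33/39815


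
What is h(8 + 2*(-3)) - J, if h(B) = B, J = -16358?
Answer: 16360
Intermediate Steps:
h(8 + 2*(-3)) - J = (8 + 2*(-3)) - 1*(-16358) = (8 - 6) + 16358 = 2 + 16358 = 16360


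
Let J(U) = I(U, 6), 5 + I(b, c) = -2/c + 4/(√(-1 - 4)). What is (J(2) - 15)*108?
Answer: -2196 - 432*I*√5/5 ≈ -2196.0 - 193.2*I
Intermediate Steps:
I(b, c) = -5 - 2/c - 4*I*√5/5 (I(b, c) = -5 + (-2/c + 4/(√(-1 - 4))) = -5 + (-2/c + 4/(√(-5))) = -5 + (-2/c + 4/((I*√5))) = -5 + (-2/c + 4*(-I*√5/5)) = -5 + (-2/c - 4*I*√5/5) = -5 - 2/c - 4*I*√5/5)
J(U) = -16/3 - 4*I*√5/5 (J(U) = -5 - 2/6 - 4*I*√5/5 = -5 - 2*⅙ - 4*I*√5/5 = -5 - ⅓ - 4*I*√5/5 = -16/3 - 4*I*√5/5)
(J(2) - 15)*108 = ((-16/3 - 4*I*√5/5) - 15)*108 = (-61/3 - 4*I*√5/5)*108 = -2196 - 432*I*√5/5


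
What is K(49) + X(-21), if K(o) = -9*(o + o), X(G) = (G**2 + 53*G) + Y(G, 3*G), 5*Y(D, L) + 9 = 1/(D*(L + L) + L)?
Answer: -20093156/12915 ≈ -1555.8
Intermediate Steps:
Y(D, L) = -9/5 + 1/(5*(L + 2*D*L)) (Y(D, L) = -9/5 + 1/(5*(D*(L + L) + L)) = -9/5 + 1/(5*(D*(2*L) + L)) = -9/5 + 1/(5*(2*D*L + L)) = -9/5 + 1/(5*(L + 2*D*L)))
X(G) = G**2 + 53*G + (1 - 54*G**2 - 27*G)/(15*G*(1 + 2*G)) (X(G) = (G**2 + 53*G) + (1 - 27*G - 18*G*3*G)/(5*((3*G))*(1 + 2*G)) = (G**2 + 53*G) + (1/(3*G))*(1 - 27*G - 54*G**2)/(5*(1 + 2*G)) = (G**2 + 53*G) + (1/(3*G))*(1 - 54*G**2 - 27*G)/(5*(1 + 2*G)) = (G**2 + 53*G) + (1 - 54*G**2 - 27*G)/(15*G*(1 + 2*G)) = G**2 + 53*G + (1 - 54*G**2 - 27*G)/(15*G*(1 + 2*G)))
K(o) = -18*o
K(49) + X(-21) = -18*49 + (1/15)*(1 - 27*(-21) + 30*(-21)**4 + 741*(-21)**2 + 1605*(-21)**3)/(-21*(1 + 2*(-21))) = -882 + (1/15)*(-1/21)*(1 + 567 + 30*194481 + 741*441 + 1605*(-9261))/(1 - 42) = -882 + (1/15)*(-1/21)*(1 + 567 + 5834430 + 326781 - 14863905)/(-41) = -882 + (1/15)*(-1/21)*(-1/41)*(-8702126) = -882 - 8702126/12915 = -20093156/12915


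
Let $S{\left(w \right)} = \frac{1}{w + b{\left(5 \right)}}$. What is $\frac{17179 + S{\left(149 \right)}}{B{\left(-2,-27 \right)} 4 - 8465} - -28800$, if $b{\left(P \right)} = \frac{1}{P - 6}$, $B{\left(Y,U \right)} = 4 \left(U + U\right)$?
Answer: $\frac{39761387107}{1380692} \approx 28798.0$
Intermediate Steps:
$B{\left(Y,U \right)} = 8 U$ ($B{\left(Y,U \right)} = 4 \cdot 2 U = 8 U$)
$b{\left(P \right)} = \frac{1}{-6 + P}$
$S{\left(w \right)} = \frac{1}{-1 + w}$ ($S{\left(w \right)} = \frac{1}{w + \frac{1}{-6 + 5}} = \frac{1}{w + \frac{1}{-1}} = \frac{1}{w - 1} = \frac{1}{-1 + w}$)
$\frac{17179 + S{\left(149 \right)}}{B{\left(-2,-27 \right)} 4 - 8465} - -28800 = \frac{17179 + \frac{1}{-1 + 149}}{8 \left(-27\right) 4 - 8465} - -28800 = \frac{17179 + \frac{1}{148}}{\left(-216\right) 4 - 8465} + 28800 = \frac{17179 + \frac{1}{148}}{-864 - 8465} + 28800 = \frac{2542493}{148 \left(-9329\right)} + 28800 = \frac{2542493}{148} \left(- \frac{1}{9329}\right) + 28800 = - \frac{2542493}{1380692} + 28800 = \frac{39761387107}{1380692}$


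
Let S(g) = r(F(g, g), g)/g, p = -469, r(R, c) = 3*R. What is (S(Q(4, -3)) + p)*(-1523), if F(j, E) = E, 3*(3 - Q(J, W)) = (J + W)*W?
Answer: 709718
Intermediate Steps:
Q(J, W) = 3 - W*(J + W)/3 (Q(J, W) = 3 - (J + W)*W/3 = 3 - W*(J + W)/3)
S(g) = 3 (S(g) = (3*g)/g = 3)
(S(Q(4, -3)) + p)*(-1523) = (3 - 469)*(-1523) = -466*(-1523) = 709718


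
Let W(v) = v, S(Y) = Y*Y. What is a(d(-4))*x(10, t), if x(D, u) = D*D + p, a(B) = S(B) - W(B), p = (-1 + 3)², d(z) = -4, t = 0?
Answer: 2080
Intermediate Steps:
S(Y) = Y²
p = 4 (p = 2² = 4)
a(B) = B² - B
x(D, u) = 4 + D² (x(D, u) = D*D + 4 = D² + 4 = 4 + D²)
a(d(-4))*x(10, t) = (-4*(-1 - 4))*(4 + 10²) = (-4*(-5))*(4 + 100) = 20*104 = 2080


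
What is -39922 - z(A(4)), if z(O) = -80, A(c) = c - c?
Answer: -39842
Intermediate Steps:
A(c) = 0
-39922 - z(A(4)) = -39922 - 1*(-80) = -39922 + 80 = -39842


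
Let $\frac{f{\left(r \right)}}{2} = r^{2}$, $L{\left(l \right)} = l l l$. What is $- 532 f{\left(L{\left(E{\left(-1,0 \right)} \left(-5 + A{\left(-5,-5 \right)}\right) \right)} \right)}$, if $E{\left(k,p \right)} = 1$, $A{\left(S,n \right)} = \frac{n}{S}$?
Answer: $-4358144$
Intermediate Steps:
$L{\left(l \right)} = l^{3}$ ($L{\left(l \right)} = l^{2} l = l^{3}$)
$f{\left(r \right)} = 2 r^{2}$
$- 532 f{\left(L{\left(E{\left(-1,0 \right)} \left(-5 + A{\left(-5,-5 \right)}\right) \right)} \right)} = - 532 \cdot 2 \left(\left(1 \left(-5 - \frac{5}{-5}\right)\right)^{3}\right)^{2} = - 532 \cdot 2 \left(\left(1 \left(-5 - -1\right)\right)^{3}\right)^{2} = - 532 \cdot 2 \left(\left(1 \left(-5 + 1\right)\right)^{3}\right)^{2} = - 532 \cdot 2 \left(\left(1 \left(-4\right)\right)^{3}\right)^{2} = - 532 \cdot 2 \left(\left(-4\right)^{3}\right)^{2} = - 532 \cdot 2 \left(-64\right)^{2} = - 532 \cdot 2 \cdot 4096 = \left(-532\right) 8192 = -4358144$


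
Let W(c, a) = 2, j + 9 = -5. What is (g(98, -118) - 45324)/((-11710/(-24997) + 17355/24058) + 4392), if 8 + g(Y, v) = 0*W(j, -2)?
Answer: -27261659608232/2641966953907 ≈ -10.319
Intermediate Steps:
j = -14 (j = -9 - 5 = -14)
g(Y, v) = -8 (g(Y, v) = -8 + 0*2 = -8 + 0 = -8)
(g(98, -118) - 45324)/((-11710/(-24997) + 17355/24058) + 4392) = (-8 - 45324)/((-11710/(-24997) + 17355/24058) + 4392) = -45332/((-11710*(-1/24997) + 17355*(1/24058)) + 4392) = -45332/((11710/24997 + 17355/24058) + 4392) = -45332/(715542115/601377826 + 4392) = -45332/2641966953907/601377826 = -45332*601377826/2641966953907 = -27261659608232/2641966953907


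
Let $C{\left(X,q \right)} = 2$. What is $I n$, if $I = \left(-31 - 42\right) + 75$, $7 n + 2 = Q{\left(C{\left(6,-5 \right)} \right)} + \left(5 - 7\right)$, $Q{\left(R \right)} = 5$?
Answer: $\frac{2}{7} \approx 0.28571$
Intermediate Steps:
$n = \frac{1}{7}$ ($n = - \frac{2}{7} + \frac{5 + \left(5 - 7\right)}{7} = - \frac{2}{7} + \frac{5 - 2}{7} = - \frac{2}{7} + \frac{1}{7} \cdot 3 = - \frac{2}{7} + \frac{3}{7} = \frac{1}{7} \approx 0.14286$)
$I = 2$ ($I = -73 + 75 = 2$)
$I n = 2 \cdot \frac{1}{7} = \frac{2}{7}$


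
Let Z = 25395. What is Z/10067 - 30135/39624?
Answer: 234294145/132964936 ≈ 1.7621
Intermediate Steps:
Z/10067 - 30135/39624 = 25395/10067 - 30135/39624 = 25395*(1/10067) - 30135*1/39624 = 25395/10067 - 10045/13208 = 234294145/132964936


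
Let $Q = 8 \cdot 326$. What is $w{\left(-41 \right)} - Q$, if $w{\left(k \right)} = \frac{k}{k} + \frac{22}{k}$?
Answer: $- \frac{106909}{41} \approx -2607.5$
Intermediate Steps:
$w{\left(k \right)} = 1 + \frac{22}{k}$
$Q = 2608$
$w{\left(-41 \right)} - Q = \frac{22 - 41}{-41} - 2608 = \left(- \frac{1}{41}\right) \left(-19\right) - 2608 = \frac{19}{41} - 2608 = - \frac{106909}{41}$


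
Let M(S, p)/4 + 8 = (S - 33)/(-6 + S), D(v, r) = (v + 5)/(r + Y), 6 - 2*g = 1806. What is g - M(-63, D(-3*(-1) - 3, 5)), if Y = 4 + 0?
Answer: -20092/23 ≈ -873.57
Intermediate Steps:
Y = 4
g = -900 (g = 3 - ½*1806 = 3 - 903 = -900)
D(v, r) = (5 + v)/(4 + r) (D(v, r) = (v + 5)/(r + 4) = (5 + v)/(4 + r))
M(S, p) = -32 + 4*(-33 + S)/(-6 + S) (M(S, p) = -32 + 4*((S - 33)/(-6 + S)) = -32 + 4*((-33 + S)/(-6 + S)) = -32 + 4*(-33 + S)/(-6 + S))
g - M(-63, D(-3*(-1) - 3, 5)) = -900 - 4*(15 - 7*(-63))/(-6 - 63) = -900 - 4*(15 + 441)/(-69) = -900 - 4*(-1)*456/69 = -900 - 1*(-608/23) = -900 + 608/23 = -20092/23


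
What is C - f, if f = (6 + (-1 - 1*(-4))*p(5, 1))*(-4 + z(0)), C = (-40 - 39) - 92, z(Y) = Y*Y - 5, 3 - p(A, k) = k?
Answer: -63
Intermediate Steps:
p(A, k) = 3 - k
z(Y) = -5 + Y**2 (z(Y) = Y**2 - 5 = -5 + Y**2)
C = -171 (C = -79 - 92 = -171)
f = -108 (f = (6 + (-1 - 1*(-4))*(3 - 1*1))*(-4 + (-5 + 0**2)) = (6 + (-1 + 4)*(3 - 1))*(-4 + (-5 + 0)) = (6 + 3*2)*(-4 - 5) = (6 + 6)*(-9) = 12*(-9) = -108)
C - f = -171 - 1*(-108) = -171 + 108 = -63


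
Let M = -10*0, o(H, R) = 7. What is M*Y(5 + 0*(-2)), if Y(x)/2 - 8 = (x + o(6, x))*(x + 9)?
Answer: 0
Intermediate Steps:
Y(x) = 16 + 2*(7 + x)*(9 + x) (Y(x) = 16 + 2*((x + 7)*(x + 9)) = 16 + 2*((7 + x)*(9 + x)) = 16 + 2*(7 + x)*(9 + x))
M = 0
M*Y(5 + 0*(-2)) = 0*(142 + 2*(5 + 0*(-2))**2 + 32*(5 + 0*(-2))) = 0*(142 + 2*(5 + 0)**2 + 32*(5 + 0)) = 0*(142 + 2*5**2 + 32*5) = 0*(142 + 2*25 + 160) = 0*(142 + 50 + 160) = 0*352 = 0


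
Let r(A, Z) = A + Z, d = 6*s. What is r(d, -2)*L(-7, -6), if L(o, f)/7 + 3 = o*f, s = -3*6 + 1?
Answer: -28392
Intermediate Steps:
s = -17 (s = -18 + 1 = -17)
L(o, f) = -21 + 7*f*o (L(o, f) = -21 + 7*(o*f) = -21 + 7*(f*o) = -21 + 7*f*o)
d = -102 (d = 6*(-17) = -102)
r(d, -2)*L(-7, -6) = (-102 - 2)*(-21 + 7*(-6)*(-7)) = -104*(-21 + 294) = -104*273 = -28392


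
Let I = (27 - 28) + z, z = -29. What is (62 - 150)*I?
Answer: 2640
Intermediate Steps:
I = -30 (I = (27 - 28) - 29 = -1 - 29 = -30)
(62 - 150)*I = (62 - 150)*(-30) = -88*(-30) = 2640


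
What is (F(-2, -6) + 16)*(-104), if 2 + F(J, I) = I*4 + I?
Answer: 1664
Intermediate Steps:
F(J, I) = -2 + 5*I (F(J, I) = -2 + (I*4 + I) = -2 + (4*I + I) = -2 + 5*I)
(F(-2, -6) + 16)*(-104) = ((-2 + 5*(-6)) + 16)*(-104) = ((-2 - 30) + 16)*(-104) = (-32 + 16)*(-104) = -16*(-104) = 1664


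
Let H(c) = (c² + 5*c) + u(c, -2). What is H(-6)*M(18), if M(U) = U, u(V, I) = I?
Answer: 72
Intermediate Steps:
H(c) = -2 + c² + 5*c (H(c) = (c² + 5*c) - 2 = -2 + c² + 5*c)
H(-6)*M(18) = (-2 + (-6)² + 5*(-6))*18 = (-2 + 36 - 30)*18 = 4*18 = 72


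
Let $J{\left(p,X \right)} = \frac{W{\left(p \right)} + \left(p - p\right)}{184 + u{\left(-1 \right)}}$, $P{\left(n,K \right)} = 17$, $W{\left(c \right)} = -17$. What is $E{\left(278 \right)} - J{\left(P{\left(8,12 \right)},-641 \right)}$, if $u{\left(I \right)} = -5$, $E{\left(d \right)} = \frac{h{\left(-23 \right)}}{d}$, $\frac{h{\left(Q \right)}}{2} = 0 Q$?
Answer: $\frac{17}{179} \approx 0.094972$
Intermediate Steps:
$h{\left(Q \right)} = 0$ ($h{\left(Q \right)} = 2 \cdot 0 Q = 2 \cdot 0 = 0$)
$E{\left(d \right)} = 0$ ($E{\left(d \right)} = \frac{0}{d} = 0$)
$J{\left(p,X \right)} = - \frac{17}{179}$ ($J{\left(p,X \right)} = \frac{-17 + \left(p - p\right)}{184 - 5} = \frac{-17 + 0}{179} = \left(-17\right) \frac{1}{179} = - \frac{17}{179}$)
$E{\left(278 \right)} - J{\left(P{\left(8,12 \right)},-641 \right)} = 0 - - \frac{17}{179} = 0 + \frac{17}{179} = \frac{17}{179}$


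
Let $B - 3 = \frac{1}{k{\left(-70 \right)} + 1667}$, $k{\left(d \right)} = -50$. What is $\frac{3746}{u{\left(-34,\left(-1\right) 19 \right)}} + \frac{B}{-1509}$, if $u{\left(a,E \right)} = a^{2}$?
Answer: $\frac{4567414813}{1410350634} \approx 3.2385$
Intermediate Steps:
$B = \frac{4852}{1617}$ ($B = 3 + \frac{1}{-50 + 1667} = 3 + \frac{1}{1617} = \frac{4852}{1617} \approx 3.0006$)
$\frac{3746}{u{\left(-34,\left(-1\right) 19 \right)}} + \frac{B}{-1509} = \frac{3746}{\left(-34\right)^{2}} + \frac{4852}{1617 \left(-1509\right)} = \frac{3746}{1156} + \frac{4852}{1617} \left(- \frac{1}{1509}\right) = 3746 \cdot \frac{1}{1156} - \frac{4852}{2440053} = \frac{1873}{578} - \frac{4852}{2440053} = \frac{4567414813}{1410350634}$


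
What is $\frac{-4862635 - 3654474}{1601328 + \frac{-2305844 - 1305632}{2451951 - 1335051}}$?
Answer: $- \frac{2378189760525}{447129907931} \approx -5.3188$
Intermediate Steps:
$\frac{-4862635 - 3654474}{1601328 + \frac{-2305844 - 1305632}{2451951 - 1335051}} = - \frac{8517109}{1601328 - \frac{3611476}{1116900}} = - \frac{8517109}{1601328 - \frac{902869}{279225}} = - \frac{8517109}{\frac{447129907931}{279225}} = \left(-8517109\right) \frac{279225}{447129907931} = - \frac{2378189760525}{447129907931}$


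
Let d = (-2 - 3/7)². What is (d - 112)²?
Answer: 27029601/2401 ≈ 11258.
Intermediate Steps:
d = 289/49 (d = (-2 - 3*⅐)² = (-2 - 3/7)² = (-17/7)² = 289/49 ≈ 5.8980)
(d - 112)² = (289/49 - 112)² = (-5199/49)² = 27029601/2401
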